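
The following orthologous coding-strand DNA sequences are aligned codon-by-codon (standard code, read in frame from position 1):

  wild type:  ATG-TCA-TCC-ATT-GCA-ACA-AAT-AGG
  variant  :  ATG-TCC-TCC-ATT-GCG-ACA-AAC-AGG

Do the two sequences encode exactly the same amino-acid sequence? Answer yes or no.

yes

Codon 1: ATG Met / ATG Met — identical.
Codon 2: TCA Ser / TCC Ser — synonymous.
Codon 3: TCC Ser / TCC Ser — identical.
Codon 4: ATT Ile / ATT Ile — identical.
Codon 5: GCA Ala / GCG Ala — synonymous.
Codon 6: ACA Thr / ACA Thr — identical.
Codon 7: AAT Asn / AAC Asn — synonymous.
Codon 8: AGG Arg / AGG Arg — identical.
Nonsynonymous differences: 0 → same protein.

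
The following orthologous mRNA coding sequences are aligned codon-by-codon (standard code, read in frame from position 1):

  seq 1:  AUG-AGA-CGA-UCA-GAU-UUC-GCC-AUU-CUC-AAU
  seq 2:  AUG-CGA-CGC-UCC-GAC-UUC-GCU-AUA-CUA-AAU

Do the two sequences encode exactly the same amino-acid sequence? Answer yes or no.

Codon 1: AUG Met / AUG Met — identical.
Codon 2: AGA Arg / CGA Arg — synonymous.
Codon 3: CGA Arg / CGC Arg — synonymous.
Codon 4: UCA Ser / UCC Ser — synonymous.
Codon 5: GAU Asp / GAC Asp — synonymous.
Codon 6: UUC Phe / UUC Phe — identical.
Codon 7: GCC Ala / GCU Ala — synonymous.
Codon 8: AUU Ile / AUA Ile — synonymous.
Codon 9: CUC Leu / CUA Leu — synonymous.
Codon 10: AAU Asn / AAU Asn — identical.
Nonsynonymous differences: 0 → same protein.

yes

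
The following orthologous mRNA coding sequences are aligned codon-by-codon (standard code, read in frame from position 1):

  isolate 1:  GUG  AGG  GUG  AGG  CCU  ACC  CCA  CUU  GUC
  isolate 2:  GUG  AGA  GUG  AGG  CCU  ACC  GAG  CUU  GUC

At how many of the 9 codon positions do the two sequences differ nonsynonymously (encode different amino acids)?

1

Codon 1: GUG Val / GUG Val — identical.
Codon 2: AGG Arg / AGA Arg — synonymous.
Codon 3: GUG Val / GUG Val — identical.
Codon 4: AGG Arg / AGG Arg — identical.
Codon 5: CCU Pro / CCU Pro — identical.
Codon 6: ACC Thr / ACC Thr — identical.
Codon 7: CCA Pro / GAG Glu — nonsynonymous.
Codon 8: CUU Leu / CUU Leu — identical.
Codon 9: GUC Val / GUC Val — identical.
Nonsynonymous differences: 1.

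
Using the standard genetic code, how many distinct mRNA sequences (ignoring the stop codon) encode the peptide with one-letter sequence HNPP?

64

His: 2 codons.
Asn: 2 codons.
Pro: 4 codons.
Pro: 4 codons.
2 × 2 × 4 × 4 = 64.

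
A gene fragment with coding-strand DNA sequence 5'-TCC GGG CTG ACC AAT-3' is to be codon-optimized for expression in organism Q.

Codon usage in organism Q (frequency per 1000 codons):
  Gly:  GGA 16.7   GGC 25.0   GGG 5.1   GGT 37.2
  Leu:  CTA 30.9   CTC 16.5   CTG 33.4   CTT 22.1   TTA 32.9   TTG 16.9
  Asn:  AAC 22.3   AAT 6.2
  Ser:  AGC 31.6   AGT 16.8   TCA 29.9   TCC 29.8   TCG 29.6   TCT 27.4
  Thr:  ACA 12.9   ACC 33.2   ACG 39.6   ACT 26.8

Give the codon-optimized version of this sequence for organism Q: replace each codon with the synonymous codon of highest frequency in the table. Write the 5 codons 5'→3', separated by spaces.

AGC GGT CTG ACG AAC

Codon 1 (Ser): best is AGC at 31.6.
Codon 2 (Gly): best is GGT at 37.2.
Codon 3 (Leu): best is CTG at 33.4.
Codon 4 (Thr): best is ACG at 39.6.
Codon 5 (Asn): best is AAC at 22.3.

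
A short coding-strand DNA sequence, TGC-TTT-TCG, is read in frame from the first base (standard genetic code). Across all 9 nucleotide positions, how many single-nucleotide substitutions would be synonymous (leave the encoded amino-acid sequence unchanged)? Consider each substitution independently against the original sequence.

Codon 1 (TGC, Cys): 1 synonymous substitution.
Codon 2 (TTT, Phe): 1 synonymous substitution.
Codon 3 (TCG, Ser): 3 synonymous substitutions.
Total: 1 + 1 + 3 = 5.

5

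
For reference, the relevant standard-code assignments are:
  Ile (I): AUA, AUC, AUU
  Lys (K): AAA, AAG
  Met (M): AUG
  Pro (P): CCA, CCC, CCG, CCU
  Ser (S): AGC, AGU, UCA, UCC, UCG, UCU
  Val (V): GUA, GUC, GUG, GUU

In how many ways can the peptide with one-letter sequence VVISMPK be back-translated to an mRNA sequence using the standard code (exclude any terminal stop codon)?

Val: 4 codons.
Val: 4 codons.
Ile: 3 codons.
Ser: 6 codons.
Met: 1 codon.
Pro: 4 codons.
Lys: 2 codons.
4 × 4 × 3 × 6 × 1 × 4 × 2 = 2304.

2304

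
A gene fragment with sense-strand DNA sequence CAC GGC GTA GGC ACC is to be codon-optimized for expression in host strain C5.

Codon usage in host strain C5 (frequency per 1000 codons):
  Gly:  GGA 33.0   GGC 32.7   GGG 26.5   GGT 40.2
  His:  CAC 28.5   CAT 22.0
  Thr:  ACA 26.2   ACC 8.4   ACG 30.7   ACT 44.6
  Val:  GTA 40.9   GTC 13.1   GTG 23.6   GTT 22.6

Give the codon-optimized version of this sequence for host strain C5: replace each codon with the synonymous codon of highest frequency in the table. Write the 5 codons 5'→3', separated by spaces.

Codon 1 (His): best is CAC at 28.5.
Codon 2 (Gly): best is GGT at 40.2.
Codon 3 (Val): best is GTA at 40.9.
Codon 4 (Gly): best is GGT at 40.2.
Codon 5 (Thr): best is ACT at 44.6.

CAC GGT GTA GGT ACT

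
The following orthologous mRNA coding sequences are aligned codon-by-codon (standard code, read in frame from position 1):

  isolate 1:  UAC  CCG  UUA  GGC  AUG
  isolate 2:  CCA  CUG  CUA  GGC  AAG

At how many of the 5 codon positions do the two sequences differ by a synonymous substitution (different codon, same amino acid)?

Codon 1: UAC Tyr / CCA Pro — nonsynonymous.
Codon 2: CCG Pro / CUG Leu — nonsynonymous.
Codon 3: UUA Leu / CUA Leu — synonymous.
Codon 4: GGC Gly / GGC Gly — identical.
Codon 5: AUG Met / AAG Lys — nonsynonymous.
Synonymous differences: 1.

1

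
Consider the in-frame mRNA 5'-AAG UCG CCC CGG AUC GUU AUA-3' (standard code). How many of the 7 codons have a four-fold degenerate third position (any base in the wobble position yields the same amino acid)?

Codon 1 AAG (Lys): third position 2-fold.
Codon 2 UCG (Ser): third position 4-fold.
Codon 3 CCC (Pro): third position 4-fold.
Codon 4 CGG (Arg): third position 4-fold.
Codon 5 AUC (Ile): third position 3-fold.
Codon 6 GUU (Val): third position 4-fold.
Codon 7 AUA (Ile): third position 3-fold.
Four-fold degenerate third positions: 4.

4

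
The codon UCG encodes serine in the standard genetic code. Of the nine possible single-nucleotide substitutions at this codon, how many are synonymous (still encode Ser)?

Position 1: none → 0 synonymous.
Position 2: none → 0 synonymous.
Position 3: UCU, UCC, UCA → 3 synonymous.
Total: 0 + 0 + 3 = 3.

3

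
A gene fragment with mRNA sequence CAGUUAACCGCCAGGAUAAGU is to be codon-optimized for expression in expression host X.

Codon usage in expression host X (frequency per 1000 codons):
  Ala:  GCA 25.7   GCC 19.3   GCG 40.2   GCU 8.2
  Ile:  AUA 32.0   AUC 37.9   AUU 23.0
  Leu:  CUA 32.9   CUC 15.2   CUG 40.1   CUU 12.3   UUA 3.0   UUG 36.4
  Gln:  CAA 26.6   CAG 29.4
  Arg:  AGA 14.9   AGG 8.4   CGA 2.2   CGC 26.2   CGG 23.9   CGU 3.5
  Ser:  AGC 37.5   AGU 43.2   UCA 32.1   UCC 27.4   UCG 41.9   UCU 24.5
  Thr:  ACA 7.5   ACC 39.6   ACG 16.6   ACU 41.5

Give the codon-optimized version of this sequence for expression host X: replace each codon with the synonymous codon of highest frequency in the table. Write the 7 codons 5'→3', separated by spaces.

Codon 1 (Gln): best is CAG at 29.4.
Codon 2 (Leu): best is CUG at 40.1.
Codon 3 (Thr): best is ACU at 41.5.
Codon 4 (Ala): best is GCG at 40.2.
Codon 5 (Arg): best is CGC at 26.2.
Codon 6 (Ile): best is AUC at 37.9.
Codon 7 (Ser): best is AGU at 43.2.

CAG CUG ACU GCG CGC AUC AGU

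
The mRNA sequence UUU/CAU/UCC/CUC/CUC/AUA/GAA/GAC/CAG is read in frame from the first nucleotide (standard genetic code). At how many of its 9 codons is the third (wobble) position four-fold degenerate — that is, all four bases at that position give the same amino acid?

3

Codon 1 UUU (Phe): third position 2-fold.
Codon 2 CAU (His): third position 2-fold.
Codon 3 UCC (Ser): third position 4-fold.
Codon 4 CUC (Leu): third position 4-fold.
Codon 5 CUC (Leu): third position 4-fold.
Codon 6 AUA (Ile): third position 3-fold.
Codon 7 GAA (Glu): third position 2-fold.
Codon 8 GAC (Asp): third position 2-fold.
Codon 9 CAG (Gln): third position 2-fold.
Four-fold degenerate third positions: 3.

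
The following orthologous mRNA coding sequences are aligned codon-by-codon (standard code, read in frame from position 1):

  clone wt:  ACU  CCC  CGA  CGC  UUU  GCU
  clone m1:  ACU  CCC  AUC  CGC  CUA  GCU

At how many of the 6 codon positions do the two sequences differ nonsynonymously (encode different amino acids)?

2

Codon 1: ACU Thr / ACU Thr — identical.
Codon 2: CCC Pro / CCC Pro — identical.
Codon 3: CGA Arg / AUC Ile — nonsynonymous.
Codon 4: CGC Arg / CGC Arg — identical.
Codon 5: UUU Phe / CUA Leu — nonsynonymous.
Codon 6: GCU Ala / GCU Ala — identical.
Nonsynonymous differences: 2.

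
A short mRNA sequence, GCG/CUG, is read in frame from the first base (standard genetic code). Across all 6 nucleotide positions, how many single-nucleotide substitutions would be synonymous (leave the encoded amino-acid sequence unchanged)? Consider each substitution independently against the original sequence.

Codon 1 (GCG, Ala): 3 synonymous substitutions.
Codon 2 (CUG, Leu): 4 synonymous substitutions.
Total: 3 + 4 = 7.

7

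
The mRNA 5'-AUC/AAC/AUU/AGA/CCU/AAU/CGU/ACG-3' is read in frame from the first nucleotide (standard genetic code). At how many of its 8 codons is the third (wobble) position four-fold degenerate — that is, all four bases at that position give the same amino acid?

Codon 1 AUC (Ile): third position 3-fold.
Codon 2 AAC (Asn): third position 2-fold.
Codon 3 AUU (Ile): third position 3-fold.
Codon 4 AGA (Arg): third position 2-fold.
Codon 5 CCU (Pro): third position 4-fold.
Codon 6 AAU (Asn): third position 2-fold.
Codon 7 CGU (Arg): third position 4-fold.
Codon 8 ACG (Thr): third position 4-fold.
Four-fold degenerate third positions: 3.

3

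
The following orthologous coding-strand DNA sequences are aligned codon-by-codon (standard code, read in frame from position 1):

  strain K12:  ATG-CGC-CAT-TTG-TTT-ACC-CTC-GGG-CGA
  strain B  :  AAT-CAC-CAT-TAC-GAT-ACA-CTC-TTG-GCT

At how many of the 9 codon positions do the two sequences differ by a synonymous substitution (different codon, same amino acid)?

1

Codon 1: ATG Met / AAT Asn — nonsynonymous.
Codon 2: CGC Arg / CAC His — nonsynonymous.
Codon 3: CAT His / CAT His — identical.
Codon 4: TTG Leu / TAC Tyr — nonsynonymous.
Codon 5: TTT Phe / GAT Asp — nonsynonymous.
Codon 6: ACC Thr / ACA Thr — synonymous.
Codon 7: CTC Leu / CTC Leu — identical.
Codon 8: GGG Gly / TTG Leu — nonsynonymous.
Codon 9: CGA Arg / GCT Ala — nonsynonymous.
Synonymous differences: 1.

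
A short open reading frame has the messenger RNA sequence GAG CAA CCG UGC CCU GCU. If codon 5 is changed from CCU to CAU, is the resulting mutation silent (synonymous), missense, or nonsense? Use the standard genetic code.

missense

Position 14 falls in codon 5: CCU → Pro.
After the substitution the codon is CAU → His.
Pro ≠ His, so this is a missense mutation.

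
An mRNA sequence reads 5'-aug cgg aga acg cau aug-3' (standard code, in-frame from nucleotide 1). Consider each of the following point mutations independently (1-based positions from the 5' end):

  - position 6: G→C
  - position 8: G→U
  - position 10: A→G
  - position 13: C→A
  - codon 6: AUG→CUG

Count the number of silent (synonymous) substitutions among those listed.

1

Codon 2: CGG (Arg) → CGC (Arg) — synonymous.
Codon 3: AGA (Arg) → AUA (Ile) — missense.
Codon 4: ACG (Thr) → GCG (Ala) — missense.
Codon 5: CAU (His) → AAU (Asn) — missense.
Codon 6: AUG (Met) → CUG (Leu) — missense.
Synonymous: 1 of 5.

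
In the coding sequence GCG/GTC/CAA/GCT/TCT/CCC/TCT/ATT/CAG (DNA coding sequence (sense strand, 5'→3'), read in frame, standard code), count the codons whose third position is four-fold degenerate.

6

Codon 1 GCG (Ala): third position 4-fold.
Codon 2 GTC (Val): third position 4-fold.
Codon 3 CAA (Gln): third position 2-fold.
Codon 4 GCT (Ala): third position 4-fold.
Codon 5 TCT (Ser): third position 4-fold.
Codon 6 CCC (Pro): third position 4-fold.
Codon 7 TCT (Ser): third position 4-fold.
Codon 8 ATT (Ile): third position 3-fold.
Codon 9 CAG (Gln): third position 2-fold.
Four-fold degenerate third positions: 6.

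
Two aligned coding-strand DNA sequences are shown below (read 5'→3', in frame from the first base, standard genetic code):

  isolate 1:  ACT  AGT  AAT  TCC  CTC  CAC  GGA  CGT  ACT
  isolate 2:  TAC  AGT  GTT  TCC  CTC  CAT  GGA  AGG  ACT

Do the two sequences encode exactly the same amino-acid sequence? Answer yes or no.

no

Codon 1: ACT Thr / TAC Tyr — nonsynonymous.
Codon 2: AGT Ser / AGT Ser — identical.
Codon 3: AAT Asn / GTT Val — nonsynonymous.
Codon 4: TCC Ser / TCC Ser — identical.
Codon 5: CTC Leu / CTC Leu — identical.
Codon 6: CAC His / CAT His — synonymous.
Codon 7: GGA Gly / GGA Gly — identical.
Codon 8: CGT Arg / AGG Arg — synonymous.
Codon 9: ACT Thr / ACT Thr — identical.
Nonsynonymous differences: 2 → different protein.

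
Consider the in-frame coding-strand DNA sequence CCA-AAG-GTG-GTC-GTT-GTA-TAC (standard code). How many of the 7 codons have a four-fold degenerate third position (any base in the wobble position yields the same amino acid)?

Codon 1 CCA (Pro): third position 4-fold.
Codon 2 AAG (Lys): third position 2-fold.
Codon 3 GTG (Val): third position 4-fold.
Codon 4 GTC (Val): third position 4-fold.
Codon 5 GTT (Val): third position 4-fold.
Codon 6 GTA (Val): third position 4-fold.
Codon 7 TAC (Tyr): third position 2-fold.
Four-fold degenerate third positions: 5.

5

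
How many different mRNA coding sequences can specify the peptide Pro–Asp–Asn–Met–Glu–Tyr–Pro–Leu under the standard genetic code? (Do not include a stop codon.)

1536

Pro: 4 codons.
Asp: 2 codons.
Asn: 2 codons.
Met: 1 codon.
Glu: 2 codons.
Tyr: 2 codons.
Pro: 4 codons.
Leu: 6 codons.
4 × 2 × 2 × 1 × 2 × 2 × 4 × 6 = 1536.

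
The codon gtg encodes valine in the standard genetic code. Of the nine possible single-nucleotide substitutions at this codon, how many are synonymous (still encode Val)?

3

Position 1: none → 0 synonymous.
Position 2: none → 0 synonymous.
Position 3: GTT, GTC, GTA → 3 synonymous.
Total: 0 + 0 + 3 = 3.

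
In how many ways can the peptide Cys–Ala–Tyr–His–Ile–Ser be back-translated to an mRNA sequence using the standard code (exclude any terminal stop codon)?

576

Cys: 2 codons.
Ala: 4 codons.
Tyr: 2 codons.
His: 2 codons.
Ile: 3 codons.
Ser: 6 codons.
2 × 4 × 2 × 2 × 3 × 6 = 576.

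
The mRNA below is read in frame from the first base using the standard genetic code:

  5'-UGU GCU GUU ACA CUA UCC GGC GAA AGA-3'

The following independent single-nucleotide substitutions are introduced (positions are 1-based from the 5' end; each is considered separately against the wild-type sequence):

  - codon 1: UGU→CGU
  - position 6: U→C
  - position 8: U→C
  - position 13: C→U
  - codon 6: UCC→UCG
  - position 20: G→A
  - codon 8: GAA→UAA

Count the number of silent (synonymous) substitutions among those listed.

Codon 1: UGU (Cys) → CGU (Arg) — missense.
Codon 2: GCU (Ala) → GCC (Ala) — synonymous.
Codon 3: GUU (Val) → GCU (Ala) — missense.
Codon 5: CUA (Leu) → UUA (Leu) — synonymous.
Codon 6: UCC (Ser) → UCG (Ser) — synonymous.
Codon 7: GGC (Gly) → GAC (Asp) — missense.
Codon 8: GAA (Glu) → UAA (Stop) — nonsense.
Synonymous: 3 of 7.

3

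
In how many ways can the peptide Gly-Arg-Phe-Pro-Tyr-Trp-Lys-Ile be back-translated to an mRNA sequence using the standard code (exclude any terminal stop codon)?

Gly: 4 codons.
Arg: 6 codons.
Phe: 2 codons.
Pro: 4 codons.
Tyr: 2 codons.
Trp: 1 codon.
Lys: 2 codons.
Ile: 3 codons.
4 × 6 × 2 × 4 × 2 × 1 × 2 × 3 = 2304.

2304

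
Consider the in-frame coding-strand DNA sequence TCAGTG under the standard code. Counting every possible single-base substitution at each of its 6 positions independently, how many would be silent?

Codon 1 (TCA, Ser): 3 synonymous substitutions.
Codon 2 (GTG, Val): 3 synonymous substitutions.
Total: 3 + 3 = 6.

6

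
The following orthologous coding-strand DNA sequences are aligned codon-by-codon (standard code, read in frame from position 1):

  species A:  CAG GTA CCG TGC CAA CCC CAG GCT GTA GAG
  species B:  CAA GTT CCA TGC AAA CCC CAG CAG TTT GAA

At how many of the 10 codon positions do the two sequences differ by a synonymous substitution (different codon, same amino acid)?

Codon 1: CAG Gln / CAA Gln — synonymous.
Codon 2: GTA Val / GTT Val — synonymous.
Codon 3: CCG Pro / CCA Pro — synonymous.
Codon 4: TGC Cys / TGC Cys — identical.
Codon 5: CAA Gln / AAA Lys — nonsynonymous.
Codon 6: CCC Pro / CCC Pro — identical.
Codon 7: CAG Gln / CAG Gln — identical.
Codon 8: GCT Ala / CAG Gln — nonsynonymous.
Codon 9: GTA Val / TTT Phe — nonsynonymous.
Codon 10: GAG Glu / GAA Glu — synonymous.
Synonymous differences: 4.

4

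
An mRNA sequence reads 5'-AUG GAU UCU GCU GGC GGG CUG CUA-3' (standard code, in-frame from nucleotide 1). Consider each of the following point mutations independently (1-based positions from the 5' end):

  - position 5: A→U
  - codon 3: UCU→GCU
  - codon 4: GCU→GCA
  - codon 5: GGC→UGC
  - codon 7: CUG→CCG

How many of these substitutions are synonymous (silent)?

Codon 2: GAU (Asp) → GUU (Val) — missense.
Codon 3: UCU (Ser) → GCU (Ala) — missense.
Codon 4: GCU (Ala) → GCA (Ala) — synonymous.
Codon 5: GGC (Gly) → UGC (Cys) — missense.
Codon 7: CUG (Leu) → CCG (Pro) — missense.
Synonymous: 1 of 5.

1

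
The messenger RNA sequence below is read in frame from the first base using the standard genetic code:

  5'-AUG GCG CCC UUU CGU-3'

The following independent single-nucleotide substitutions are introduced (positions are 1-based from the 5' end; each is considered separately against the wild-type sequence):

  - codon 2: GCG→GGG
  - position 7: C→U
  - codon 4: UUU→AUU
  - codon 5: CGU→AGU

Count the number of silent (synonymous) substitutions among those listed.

0

Codon 2: GCG (Ala) → GGG (Gly) — missense.
Codon 3: CCC (Pro) → UCC (Ser) — missense.
Codon 4: UUU (Phe) → AUU (Ile) — missense.
Codon 5: CGU (Arg) → AGU (Ser) — missense.
Synonymous: 0 of 4.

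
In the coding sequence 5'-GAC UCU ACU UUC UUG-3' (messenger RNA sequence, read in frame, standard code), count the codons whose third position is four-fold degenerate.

2

Codon 1 GAC (Asp): third position 2-fold.
Codon 2 UCU (Ser): third position 4-fold.
Codon 3 ACU (Thr): third position 4-fold.
Codon 4 UUC (Phe): third position 2-fold.
Codon 5 UUG (Leu): third position 2-fold.
Four-fold degenerate third positions: 2.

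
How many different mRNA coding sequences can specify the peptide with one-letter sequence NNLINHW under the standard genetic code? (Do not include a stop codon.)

Asn: 2 codons.
Asn: 2 codons.
Leu: 6 codons.
Ile: 3 codons.
Asn: 2 codons.
His: 2 codons.
Trp: 1 codon.
2 × 2 × 6 × 3 × 2 × 2 × 1 = 288.

288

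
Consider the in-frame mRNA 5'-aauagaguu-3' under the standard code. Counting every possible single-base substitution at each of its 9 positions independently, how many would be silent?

6

Codon 1 (AAU, Asn): 1 synonymous substitution.
Codon 2 (AGA, Arg): 2 synonymous substitutions.
Codon 3 (GUU, Val): 3 synonymous substitutions.
Total: 1 + 2 + 3 = 6.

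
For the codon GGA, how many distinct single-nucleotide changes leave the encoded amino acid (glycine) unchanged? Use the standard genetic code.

Position 1: none → 0 synonymous.
Position 2: none → 0 synonymous.
Position 3: GGU, GGC, GGG → 3 synonymous.
Total: 0 + 0 + 3 = 3.

3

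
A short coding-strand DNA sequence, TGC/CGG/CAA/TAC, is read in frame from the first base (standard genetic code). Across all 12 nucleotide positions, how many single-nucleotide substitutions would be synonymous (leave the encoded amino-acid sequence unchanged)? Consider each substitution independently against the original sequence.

Codon 1 (TGC, Cys): 1 synonymous substitution.
Codon 2 (CGG, Arg): 4 synonymous substitutions.
Codon 3 (CAA, Gln): 1 synonymous substitution.
Codon 4 (TAC, Tyr): 1 synonymous substitution.
Total: 1 + 4 + 1 + 1 = 7.

7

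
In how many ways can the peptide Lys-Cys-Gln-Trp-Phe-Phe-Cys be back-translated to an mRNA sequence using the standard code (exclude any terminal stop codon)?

Lys: 2 codons.
Cys: 2 codons.
Gln: 2 codons.
Trp: 1 codon.
Phe: 2 codons.
Phe: 2 codons.
Cys: 2 codons.
2 × 2 × 2 × 1 × 2 × 2 × 2 = 64.

64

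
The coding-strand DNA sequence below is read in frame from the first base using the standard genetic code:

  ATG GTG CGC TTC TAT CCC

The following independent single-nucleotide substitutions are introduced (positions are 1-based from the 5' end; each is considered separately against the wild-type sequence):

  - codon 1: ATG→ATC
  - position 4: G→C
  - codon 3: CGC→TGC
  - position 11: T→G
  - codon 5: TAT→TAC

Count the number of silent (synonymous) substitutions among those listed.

1

Codon 1: ATG (Met) → ATC (Ile) — missense.
Codon 2: GTG (Val) → CTG (Leu) — missense.
Codon 3: CGC (Arg) → TGC (Cys) — missense.
Codon 4: TTC (Phe) → TGC (Cys) — missense.
Codon 5: TAT (Tyr) → TAC (Tyr) — synonymous.
Synonymous: 1 of 5.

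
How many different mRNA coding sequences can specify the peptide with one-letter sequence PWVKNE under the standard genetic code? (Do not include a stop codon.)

Pro: 4 codons.
Trp: 1 codon.
Val: 4 codons.
Lys: 2 codons.
Asn: 2 codons.
Glu: 2 codons.
4 × 1 × 4 × 2 × 2 × 2 = 128.

128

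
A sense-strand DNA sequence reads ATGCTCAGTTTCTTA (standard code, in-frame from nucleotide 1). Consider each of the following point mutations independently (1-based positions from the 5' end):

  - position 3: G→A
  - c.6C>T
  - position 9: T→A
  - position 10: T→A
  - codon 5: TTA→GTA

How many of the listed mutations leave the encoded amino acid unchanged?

Codon 1: ATG (Met) → ATA (Ile) — missense.
Codon 2: CTC (Leu) → CTT (Leu) — synonymous.
Codon 3: AGT (Ser) → AGA (Arg) — missense.
Codon 4: TTC (Phe) → ATC (Ile) — missense.
Codon 5: TTA (Leu) → GTA (Val) — missense.
Synonymous: 1 of 5.

1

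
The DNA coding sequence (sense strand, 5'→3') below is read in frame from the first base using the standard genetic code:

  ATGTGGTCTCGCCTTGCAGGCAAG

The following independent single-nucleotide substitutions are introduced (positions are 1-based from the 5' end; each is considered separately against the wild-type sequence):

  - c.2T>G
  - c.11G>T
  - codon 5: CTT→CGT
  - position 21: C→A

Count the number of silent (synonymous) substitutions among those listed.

1

Codon 1: ATG (Met) → AGG (Arg) — missense.
Codon 4: CGC (Arg) → CTC (Leu) — missense.
Codon 5: CTT (Leu) → CGT (Arg) — missense.
Codon 7: GGC (Gly) → GGA (Gly) — synonymous.
Synonymous: 1 of 4.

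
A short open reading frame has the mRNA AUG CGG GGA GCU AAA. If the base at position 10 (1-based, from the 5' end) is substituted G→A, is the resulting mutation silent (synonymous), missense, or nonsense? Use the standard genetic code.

Position 10 falls in codon 4: GCU → Ala.
After the substitution the codon is ACU → Thr.
Ala ≠ Thr, so this is a missense mutation.

missense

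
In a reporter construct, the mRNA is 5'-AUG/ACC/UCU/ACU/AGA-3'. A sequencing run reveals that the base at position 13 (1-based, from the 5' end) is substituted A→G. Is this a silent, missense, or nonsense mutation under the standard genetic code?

missense

Position 13 falls in codon 5: AGA → Arg.
After the substitution the codon is GGA → Gly.
Arg ≠ Gly, so this is a missense mutation.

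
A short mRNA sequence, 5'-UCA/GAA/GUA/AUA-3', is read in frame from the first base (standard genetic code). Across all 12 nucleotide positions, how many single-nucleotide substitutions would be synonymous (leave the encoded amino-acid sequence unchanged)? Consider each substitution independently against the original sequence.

9

Codon 1 (UCA, Ser): 3 synonymous substitutions.
Codon 2 (GAA, Glu): 1 synonymous substitution.
Codon 3 (GUA, Val): 3 synonymous substitutions.
Codon 4 (AUA, Ile): 2 synonymous substitutions.
Total: 3 + 1 + 3 + 2 = 9.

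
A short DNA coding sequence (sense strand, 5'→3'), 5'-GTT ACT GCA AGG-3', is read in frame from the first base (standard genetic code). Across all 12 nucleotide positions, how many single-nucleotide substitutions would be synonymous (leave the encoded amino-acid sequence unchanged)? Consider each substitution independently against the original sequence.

11

Codon 1 (GTT, Val): 3 synonymous substitutions.
Codon 2 (ACT, Thr): 3 synonymous substitutions.
Codon 3 (GCA, Ala): 3 synonymous substitutions.
Codon 4 (AGG, Arg): 2 synonymous substitutions.
Total: 3 + 3 + 3 + 2 = 11.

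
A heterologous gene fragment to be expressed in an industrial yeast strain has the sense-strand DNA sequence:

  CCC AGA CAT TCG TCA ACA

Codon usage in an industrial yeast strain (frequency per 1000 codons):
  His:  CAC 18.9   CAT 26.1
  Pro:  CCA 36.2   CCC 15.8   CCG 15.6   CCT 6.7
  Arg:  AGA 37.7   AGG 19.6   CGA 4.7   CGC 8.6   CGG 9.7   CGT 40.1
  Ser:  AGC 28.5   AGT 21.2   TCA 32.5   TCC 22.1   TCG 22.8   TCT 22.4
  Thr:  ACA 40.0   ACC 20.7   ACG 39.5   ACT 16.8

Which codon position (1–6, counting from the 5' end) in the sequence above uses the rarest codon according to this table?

Codon 1 CCC (Pro): 15.8 per 1000.
Codon 2 AGA (Arg): 37.7 per 1000.
Codon 3 CAT (His): 26.1 per 1000.
Codon 4 TCG (Ser): 22.8 per 1000.
Codon 5 TCA (Ser): 32.5 per 1000.
Codon 6 ACA (Thr): 40.0 per 1000.
Lowest frequency is 15.8 at codon 1.

1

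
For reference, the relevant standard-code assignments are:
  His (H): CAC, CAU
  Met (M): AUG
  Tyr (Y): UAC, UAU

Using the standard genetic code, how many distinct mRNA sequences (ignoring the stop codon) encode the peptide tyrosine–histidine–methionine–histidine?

Tyr: 2 codons.
His: 2 codons.
Met: 1 codon.
His: 2 codons.
2 × 2 × 1 × 2 = 8.

8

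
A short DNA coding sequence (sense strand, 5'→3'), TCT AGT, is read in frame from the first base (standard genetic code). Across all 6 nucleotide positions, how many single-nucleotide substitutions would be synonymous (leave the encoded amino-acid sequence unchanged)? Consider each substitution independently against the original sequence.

Codon 1 (TCT, Ser): 3 synonymous substitutions.
Codon 2 (AGT, Ser): 1 synonymous substitution.
Total: 3 + 1 = 4.

4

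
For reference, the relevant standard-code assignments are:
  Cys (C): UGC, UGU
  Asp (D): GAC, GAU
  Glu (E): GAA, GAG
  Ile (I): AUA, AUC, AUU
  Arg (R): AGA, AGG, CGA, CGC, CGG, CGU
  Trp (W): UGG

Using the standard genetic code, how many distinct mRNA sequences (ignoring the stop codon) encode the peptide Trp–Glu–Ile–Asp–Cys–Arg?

144

Trp: 1 codon.
Glu: 2 codons.
Ile: 3 codons.
Asp: 2 codons.
Cys: 2 codons.
Arg: 6 codons.
1 × 2 × 3 × 2 × 2 × 6 = 144.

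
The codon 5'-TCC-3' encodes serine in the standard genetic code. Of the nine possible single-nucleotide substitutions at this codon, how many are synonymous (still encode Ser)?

3

Position 1: none → 0 synonymous.
Position 2: none → 0 synonymous.
Position 3: TCT, TCA, TCG → 3 synonymous.
Total: 0 + 0 + 3 = 3.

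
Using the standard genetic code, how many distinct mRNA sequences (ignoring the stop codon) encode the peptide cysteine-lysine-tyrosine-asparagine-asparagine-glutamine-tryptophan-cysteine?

128

Cys: 2 codons.
Lys: 2 codons.
Tyr: 2 codons.
Asn: 2 codons.
Asn: 2 codons.
Gln: 2 codons.
Trp: 1 codon.
Cys: 2 codons.
2 × 2 × 2 × 2 × 2 × 2 × 1 × 2 = 128.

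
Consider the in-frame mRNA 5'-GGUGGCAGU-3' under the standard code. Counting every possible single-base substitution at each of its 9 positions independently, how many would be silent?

Codon 1 (GGU, Gly): 3 synonymous substitutions.
Codon 2 (GGC, Gly): 3 synonymous substitutions.
Codon 3 (AGU, Ser): 1 synonymous substitution.
Total: 3 + 3 + 1 = 7.

7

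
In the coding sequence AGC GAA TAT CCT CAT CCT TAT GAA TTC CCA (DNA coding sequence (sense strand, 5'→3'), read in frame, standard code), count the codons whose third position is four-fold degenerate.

Codon 1 AGC (Ser): third position 2-fold.
Codon 2 GAA (Glu): third position 2-fold.
Codon 3 TAT (Tyr): third position 2-fold.
Codon 4 CCT (Pro): third position 4-fold.
Codon 5 CAT (His): third position 2-fold.
Codon 6 CCT (Pro): third position 4-fold.
Codon 7 TAT (Tyr): third position 2-fold.
Codon 8 GAA (Glu): third position 2-fold.
Codon 9 TTC (Phe): third position 2-fold.
Codon 10 CCA (Pro): third position 4-fold.
Four-fold degenerate third positions: 3.

3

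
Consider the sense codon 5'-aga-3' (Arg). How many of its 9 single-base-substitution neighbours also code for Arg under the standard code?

2

Position 1: CGA → 1 synonymous.
Position 2: none → 0 synonymous.
Position 3: AGG → 1 synonymous.
Total: 1 + 0 + 1 = 2.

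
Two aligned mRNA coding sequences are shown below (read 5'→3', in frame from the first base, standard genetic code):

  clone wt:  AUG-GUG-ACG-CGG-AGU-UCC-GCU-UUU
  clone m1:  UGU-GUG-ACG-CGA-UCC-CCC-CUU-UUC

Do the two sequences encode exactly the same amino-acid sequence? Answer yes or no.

Codon 1: AUG Met / UGU Cys — nonsynonymous.
Codon 2: GUG Val / GUG Val — identical.
Codon 3: ACG Thr / ACG Thr — identical.
Codon 4: CGG Arg / CGA Arg — synonymous.
Codon 5: AGU Ser / UCC Ser — synonymous.
Codon 6: UCC Ser / CCC Pro — nonsynonymous.
Codon 7: GCU Ala / CUU Leu — nonsynonymous.
Codon 8: UUU Phe / UUC Phe — synonymous.
Nonsynonymous differences: 3 → different protein.

no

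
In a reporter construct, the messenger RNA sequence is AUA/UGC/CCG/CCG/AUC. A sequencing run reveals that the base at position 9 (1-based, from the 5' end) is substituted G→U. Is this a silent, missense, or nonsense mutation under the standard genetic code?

silent

Position 9 falls in codon 3: CCG → Pro.
After the substitution the codon is CCU → Pro.
Both encode Pro, so the change is synonymous.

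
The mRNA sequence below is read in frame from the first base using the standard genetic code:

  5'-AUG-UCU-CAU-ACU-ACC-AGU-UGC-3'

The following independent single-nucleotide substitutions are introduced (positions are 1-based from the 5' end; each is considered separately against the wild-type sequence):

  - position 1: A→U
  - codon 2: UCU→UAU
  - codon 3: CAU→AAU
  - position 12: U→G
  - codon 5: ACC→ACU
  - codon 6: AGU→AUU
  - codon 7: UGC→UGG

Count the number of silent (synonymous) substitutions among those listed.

Codon 1: AUG (Met) → UUG (Leu) — missense.
Codon 2: UCU (Ser) → UAU (Tyr) — missense.
Codon 3: CAU (His) → AAU (Asn) — missense.
Codon 4: ACU (Thr) → ACG (Thr) — synonymous.
Codon 5: ACC (Thr) → ACU (Thr) — synonymous.
Codon 6: AGU (Ser) → AUU (Ile) — missense.
Codon 7: UGC (Cys) → UGG (Trp) — missense.
Synonymous: 2 of 7.

2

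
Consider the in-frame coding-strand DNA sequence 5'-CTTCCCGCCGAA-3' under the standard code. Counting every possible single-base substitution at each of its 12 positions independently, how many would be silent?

10

Codon 1 (CTT, Leu): 3 synonymous substitutions.
Codon 2 (CCC, Pro): 3 synonymous substitutions.
Codon 3 (GCC, Ala): 3 synonymous substitutions.
Codon 4 (GAA, Glu): 1 synonymous substitution.
Total: 3 + 3 + 3 + 1 = 10.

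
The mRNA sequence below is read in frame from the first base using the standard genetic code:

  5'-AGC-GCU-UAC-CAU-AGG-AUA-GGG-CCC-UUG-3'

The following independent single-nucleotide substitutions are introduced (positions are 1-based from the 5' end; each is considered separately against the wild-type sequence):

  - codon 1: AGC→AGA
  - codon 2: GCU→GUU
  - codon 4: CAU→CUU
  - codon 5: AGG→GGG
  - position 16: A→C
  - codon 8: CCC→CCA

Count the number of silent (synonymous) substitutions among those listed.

Codon 1: AGC (Ser) → AGA (Arg) — missense.
Codon 2: GCU (Ala) → GUU (Val) — missense.
Codon 4: CAU (His) → CUU (Leu) — missense.
Codon 5: AGG (Arg) → GGG (Gly) — missense.
Codon 6: AUA (Ile) → CUA (Leu) — missense.
Codon 8: CCC (Pro) → CCA (Pro) — synonymous.
Synonymous: 1 of 6.

1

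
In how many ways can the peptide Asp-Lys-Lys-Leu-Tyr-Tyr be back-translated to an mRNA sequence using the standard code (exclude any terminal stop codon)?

192

Asp: 2 codons.
Lys: 2 codons.
Lys: 2 codons.
Leu: 6 codons.
Tyr: 2 codons.
Tyr: 2 codons.
2 × 2 × 2 × 6 × 2 × 2 = 192.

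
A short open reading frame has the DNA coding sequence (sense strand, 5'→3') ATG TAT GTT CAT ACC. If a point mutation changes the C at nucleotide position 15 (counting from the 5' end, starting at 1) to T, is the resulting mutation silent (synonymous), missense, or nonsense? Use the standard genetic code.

Position 15 falls in codon 5: ACC → Thr.
After the substitution the codon is ACT → Thr.
Both encode Thr, so the change is synonymous.

silent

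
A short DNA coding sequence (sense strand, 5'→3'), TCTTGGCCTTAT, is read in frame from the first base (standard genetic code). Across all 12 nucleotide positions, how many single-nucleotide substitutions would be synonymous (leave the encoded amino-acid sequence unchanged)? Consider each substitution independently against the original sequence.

7

Codon 1 (TCT, Ser): 3 synonymous substitutions.
Codon 2 (TGG, Trp): 0 synonymous substitutions.
Codon 3 (CCT, Pro): 3 synonymous substitutions.
Codon 4 (TAT, Tyr): 1 synonymous substitution.
Total: 3 + 0 + 3 + 1 = 7.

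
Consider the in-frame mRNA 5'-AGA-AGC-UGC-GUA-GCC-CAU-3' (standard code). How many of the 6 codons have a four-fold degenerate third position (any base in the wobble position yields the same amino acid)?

2

Codon 1 AGA (Arg): third position 2-fold.
Codon 2 AGC (Ser): third position 2-fold.
Codon 3 UGC (Cys): third position 2-fold.
Codon 4 GUA (Val): third position 4-fold.
Codon 5 GCC (Ala): third position 4-fold.
Codon 6 CAU (His): third position 2-fold.
Four-fold degenerate third positions: 2.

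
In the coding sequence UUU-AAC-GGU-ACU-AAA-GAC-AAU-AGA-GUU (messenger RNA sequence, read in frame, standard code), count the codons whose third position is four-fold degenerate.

3

Codon 1 UUU (Phe): third position 2-fold.
Codon 2 AAC (Asn): third position 2-fold.
Codon 3 GGU (Gly): third position 4-fold.
Codon 4 ACU (Thr): third position 4-fold.
Codon 5 AAA (Lys): third position 2-fold.
Codon 6 GAC (Asp): third position 2-fold.
Codon 7 AAU (Asn): third position 2-fold.
Codon 8 AGA (Arg): third position 2-fold.
Codon 9 GUU (Val): third position 4-fold.
Four-fold degenerate third positions: 3.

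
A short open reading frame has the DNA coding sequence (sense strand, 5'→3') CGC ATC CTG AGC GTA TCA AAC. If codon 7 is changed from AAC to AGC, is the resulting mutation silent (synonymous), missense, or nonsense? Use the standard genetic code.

missense

Position 20 falls in codon 7: AAC → Asn.
After the substitution the codon is AGC → Ser.
Asn ≠ Ser, so this is a missense mutation.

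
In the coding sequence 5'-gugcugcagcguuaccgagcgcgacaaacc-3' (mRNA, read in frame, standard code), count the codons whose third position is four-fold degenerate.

7

Codon 1 GUG (Val): third position 4-fold.
Codon 2 CUG (Leu): third position 4-fold.
Codon 3 CAG (Gln): third position 2-fold.
Codon 4 CGU (Arg): third position 4-fold.
Codon 5 UAC (Tyr): third position 2-fold.
Codon 6 CGA (Arg): third position 4-fold.
Codon 7 GCG (Ala): third position 4-fold.
Codon 8 CGA (Arg): third position 4-fold.
Codon 9 CAA (Gln): third position 2-fold.
Codon 10 ACC (Thr): third position 4-fold.
Four-fold degenerate third positions: 7.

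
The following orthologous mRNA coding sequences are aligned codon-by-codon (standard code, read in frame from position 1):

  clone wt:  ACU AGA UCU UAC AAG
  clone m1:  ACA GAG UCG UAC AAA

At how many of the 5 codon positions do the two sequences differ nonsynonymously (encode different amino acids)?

1

Codon 1: ACU Thr / ACA Thr — synonymous.
Codon 2: AGA Arg / GAG Glu — nonsynonymous.
Codon 3: UCU Ser / UCG Ser — synonymous.
Codon 4: UAC Tyr / UAC Tyr — identical.
Codon 5: AAG Lys / AAA Lys — synonymous.
Nonsynonymous differences: 1.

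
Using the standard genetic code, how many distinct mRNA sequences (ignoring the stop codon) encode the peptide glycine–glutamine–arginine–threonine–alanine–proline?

Gly: 4 codons.
Gln: 2 codons.
Arg: 6 codons.
Thr: 4 codons.
Ala: 4 codons.
Pro: 4 codons.
4 × 2 × 6 × 4 × 4 × 4 = 3072.

3072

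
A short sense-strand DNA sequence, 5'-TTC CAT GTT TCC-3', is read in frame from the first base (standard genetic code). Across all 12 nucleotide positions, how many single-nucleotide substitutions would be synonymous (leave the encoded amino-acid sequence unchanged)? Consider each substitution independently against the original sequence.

Codon 1 (TTC, Phe): 1 synonymous substitution.
Codon 2 (CAT, His): 1 synonymous substitution.
Codon 3 (GTT, Val): 3 synonymous substitutions.
Codon 4 (TCC, Ser): 3 synonymous substitutions.
Total: 1 + 1 + 3 + 3 = 8.

8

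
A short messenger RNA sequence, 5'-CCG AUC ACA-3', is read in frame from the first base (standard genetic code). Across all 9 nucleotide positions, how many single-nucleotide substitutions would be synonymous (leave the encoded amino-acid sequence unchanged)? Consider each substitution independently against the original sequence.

Codon 1 (CCG, Pro): 3 synonymous substitutions.
Codon 2 (AUC, Ile): 2 synonymous substitutions.
Codon 3 (ACA, Thr): 3 synonymous substitutions.
Total: 3 + 2 + 3 = 8.

8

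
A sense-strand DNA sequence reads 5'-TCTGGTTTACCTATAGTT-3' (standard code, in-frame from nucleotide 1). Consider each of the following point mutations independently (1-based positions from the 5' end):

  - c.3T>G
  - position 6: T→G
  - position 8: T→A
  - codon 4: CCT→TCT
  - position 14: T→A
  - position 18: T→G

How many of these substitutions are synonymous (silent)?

Codon 1: TCT (Ser) → TCG (Ser) — synonymous.
Codon 2: GGT (Gly) → GGG (Gly) — synonymous.
Codon 3: TTA (Leu) → TAA (Stop) — nonsense.
Codon 4: CCT (Pro) → TCT (Ser) — missense.
Codon 5: ATA (Ile) → AAA (Lys) — missense.
Codon 6: GTT (Val) → GTG (Val) — synonymous.
Synonymous: 3 of 6.

3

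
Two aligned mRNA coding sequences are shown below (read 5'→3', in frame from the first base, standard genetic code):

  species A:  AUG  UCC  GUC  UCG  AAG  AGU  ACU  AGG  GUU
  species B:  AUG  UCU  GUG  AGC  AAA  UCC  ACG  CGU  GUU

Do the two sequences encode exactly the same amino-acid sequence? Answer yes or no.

Codon 1: AUG Met / AUG Met — identical.
Codon 2: UCC Ser / UCU Ser — synonymous.
Codon 3: GUC Val / GUG Val — synonymous.
Codon 4: UCG Ser / AGC Ser — synonymous.
Codon 5: AAG Lys / AAA Lys — synonymous.
Codon 6: AGU Ser / UCC Ser — synonymous.
Codon 7: ACU Thr / ACG Thr — synonymous.
Codon 8: AGG Arg / CGU Arg — synonymous.
Codon 9: GUU Val / GUU Val — identical.
Nonsynonymous differences: 0 → same protein.

yes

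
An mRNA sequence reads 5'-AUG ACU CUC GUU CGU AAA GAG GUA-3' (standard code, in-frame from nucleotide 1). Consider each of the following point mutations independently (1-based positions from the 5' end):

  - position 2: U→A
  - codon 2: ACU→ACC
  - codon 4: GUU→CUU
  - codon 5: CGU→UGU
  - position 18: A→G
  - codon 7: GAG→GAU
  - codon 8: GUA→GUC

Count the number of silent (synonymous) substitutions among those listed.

3

Codon 1: AUG (Met) → AAG (Lys) — missense.
Codon 2: ACU (Thr) → ACC (Thr) — synonymous.
Codon 4: GUU (Val) → CUU (Leu) — missense.
Codon 5: CGU (Arg) → UGU (Cys) — missense.
Codon 6: AAA (Lys) → AAG (Lys) — synonymous.
Codon 7: GAG (Glu) → GAU (Asp) — missense.
Codon 8: GUA (Val) → GUC (Val) — synonymous.
Synonymous: 3 of 7.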